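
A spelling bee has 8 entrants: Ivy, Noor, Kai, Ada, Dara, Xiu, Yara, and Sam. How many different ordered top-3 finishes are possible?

336

There are 8 choices for 1st place, 7 for 2nd, and 6 for 3rd.
That gives 8 × 7 × 6 = 336.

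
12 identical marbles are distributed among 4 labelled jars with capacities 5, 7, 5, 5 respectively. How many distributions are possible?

171

Without the upper bounds there are C(15,3) = 455 ways to split 12 among 4 jars.
Subtract solutions that violate a single cap (substitute x_i' = x_i − (cap_i+1)): x_1 ≥ 6 gives C(9,3) = 84; x_2 ≥ 8 gives C(7,3) = 35; x_3 ≥ 6 gives C(9,3) = 84; x_4 ≥ 6 gives C(9,3) = 84. Together 287.
Add back pairs where two caps are both exceeded: 0 + 1 + 1 + 0 + 0 + 1 = 3.
By inclusion–exclusion the count is 455 − 287 + 3 = 171.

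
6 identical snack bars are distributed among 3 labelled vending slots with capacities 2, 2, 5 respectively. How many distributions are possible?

Without the upper bounds there are C(8,2) = 28 ways to split 6 among 3 vending slots.
Subtract solutions that violate a single cap (substitute x_i' = x_i − (cap_i+1)): x_1 ≥ 3 gives C(5,2) = 10; x_2 ≥ 3 gives C(5,2) = 10; x_3 ≥ 6 gives C(2,2) = 1. Together 21.
Add back pairs where two caps are both exceeded: 1 + 0 + 0 = 1.
By inclusion–exclusion the count is 28 − 21 + 1 = 8.

8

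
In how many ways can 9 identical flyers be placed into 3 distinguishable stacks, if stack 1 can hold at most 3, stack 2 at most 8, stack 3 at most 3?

Ignoring the caps, the number of non-negative solutions to x_1+…+x_3 = 9 is C(11,2) = 55.
Subtract solutions that violate a single cap (substitute x_i' = x_i − (cap_i+1)): x_1 ≥ 4 gives C(7,2) = 21; x_2 ≥ 9 gives C(2,2) = 1; x_3 ≥ 4 gives C(7,2) = 21. Together 43.
Add back pairs where two caps are both exceeded: 0 + 3 + 0 = 3.
By inclusion–exclusion the count is 55 − 43 + 3 = 15.

15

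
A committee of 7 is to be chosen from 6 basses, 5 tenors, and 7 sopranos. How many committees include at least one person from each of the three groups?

28987

Unrestricted: C(18,7) = 31824 ways to pick any 7 of the 18.
Subtract selections that omit an entire group: no basses → C(12,7) = 792; no tenors → C(13,7) = 1716; no sopranos → C(11,7) = 330.
Add back selections omitting two groups (i.e. drawn from a single group): C(6,7) + C(5,7) + C(7,7) = 1.
By inclusion–exclusion: 31824 − 2838 + 1 = 28987.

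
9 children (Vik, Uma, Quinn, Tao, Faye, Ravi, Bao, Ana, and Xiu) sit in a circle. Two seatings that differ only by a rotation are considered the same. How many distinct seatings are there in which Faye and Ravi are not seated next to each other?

All circular seatings of 9 people number (8)! = 40320.
Those with Faye next to Ravi: fuse the pair into one unit and seat 8 units around a circle — 2·(7)! = 10080.
Subtracting, 40320 − 10080 = 30240.

30240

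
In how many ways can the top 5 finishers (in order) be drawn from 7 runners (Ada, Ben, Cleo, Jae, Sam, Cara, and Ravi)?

2520

There are 7 choices for 1st place, 6 for 2nd, and so on down to 3 for position 5.
That gives 7 × 6 × 5 × 4 × 3 = 2520.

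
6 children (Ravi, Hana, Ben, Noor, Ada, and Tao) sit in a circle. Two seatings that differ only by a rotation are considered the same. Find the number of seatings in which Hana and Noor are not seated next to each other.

All circular seatings of 6 people number (5)! = 120.
Those with Hana next to Noor: fuse the pair into one unit and seat 5 units around a circle — 2·(4)! = 48.
Subtracting, 120 − 48 = 72.

72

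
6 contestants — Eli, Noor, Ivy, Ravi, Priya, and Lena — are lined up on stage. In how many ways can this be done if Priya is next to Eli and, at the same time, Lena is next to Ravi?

96

Treat {Priya,Eli} as one block (2 orders) and {Lena,Ravi} as another (2 orders).
That leaves 4 units to arrange: 2 × 2 × 4! = 4 × 24 = 96.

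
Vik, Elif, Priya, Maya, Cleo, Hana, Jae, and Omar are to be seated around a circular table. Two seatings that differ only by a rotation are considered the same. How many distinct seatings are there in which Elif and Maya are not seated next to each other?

3600

Without the restriction there are (7)! = 5040 seatings.
Seatings with Elif beside Maya: treat them as a block with 2 internal orders, giving 2 × (6)! = 1440.
Subtracting, 5040 − 1440 = 3600.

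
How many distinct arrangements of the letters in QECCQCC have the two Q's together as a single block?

30

Treat the 2 copies of Q as a single block. The multiset to arrange is then {QQ, C, C, C, C, E}, 6 items in all.
That gives (6)!/(4!) = 30 arrangements.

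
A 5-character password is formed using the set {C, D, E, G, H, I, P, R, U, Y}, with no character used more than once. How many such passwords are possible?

30240

This is a permutation of 5 out of 10: P(10,5) = 10!/5!.
10 × 9 × 8 × 7 × 6 = 30240.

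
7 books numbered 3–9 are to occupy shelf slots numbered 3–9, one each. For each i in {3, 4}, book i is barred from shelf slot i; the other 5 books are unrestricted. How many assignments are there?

Let Aᵢ (for i ∈ {3, 4}) be the placements that put book i in its forbidden shelf slot. Any j of these fix j positions, leaving (7−j)! ways to fill the rest, and there are C(2,j) ways to pick which j.
By inclusion–exclusion, the number of valid placements is Σ_{j=0}^{2} (−1)^j C(2,j)·(7−j)!.
Computing: 5040 − 1440 + 120 = 3720.

3720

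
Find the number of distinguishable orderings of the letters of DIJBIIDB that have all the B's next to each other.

420

Treat the 2 copies of B as a single block. The multiset to arrange is then {BB, D, D, I, I, I, J}, 7 items in all.
That gives (7)!/(3!·2!) = 420 arrangements.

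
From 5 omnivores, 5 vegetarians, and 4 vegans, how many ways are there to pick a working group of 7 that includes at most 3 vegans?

3312

Split by how many vegans are chosen (0 through 3).
Sum: C(4,0)·C(10,7) + C(4,1)·C(10,6) + C(4,2)·C(10,5) + C(4,3)·C(10,4) = 120 + 840 + 1512 + 840 = 3312.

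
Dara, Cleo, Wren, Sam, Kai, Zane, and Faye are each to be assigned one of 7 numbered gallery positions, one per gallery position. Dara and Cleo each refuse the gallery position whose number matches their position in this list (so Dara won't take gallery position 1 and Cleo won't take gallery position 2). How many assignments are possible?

3720

Let Aᵢ (for i ∈ {1, 2}) be the placements that put person i in their forbidden gallery position. Any j of these fix j positions, leaving (7−j)! ways to fill the rest, and there are C(2,j) ways to pick which j.
By inclusion–exclusion, the number of valid placements is Σ_{j=0}^{2} (−1)^j C(2,j)·(7−j)!.
Computing: 5040 − 1440 + 120 = 3720.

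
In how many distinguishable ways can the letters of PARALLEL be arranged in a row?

PARALLEL has 8 letters with A appearing twice and L appearing 3 times.
So there are 8! / (3!·2!) = 3360 distinguishable arrangements.

3360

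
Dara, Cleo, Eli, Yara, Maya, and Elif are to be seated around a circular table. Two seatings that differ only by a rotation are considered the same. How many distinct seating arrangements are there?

Fix one person's seat to break rotational symmetry; the remaining 5 people can be arranged in (5)! = 120 ways.

120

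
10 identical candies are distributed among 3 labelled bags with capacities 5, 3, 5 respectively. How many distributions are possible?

Without the upper bounds there are C(12,2) = 66 ways to split 10 among 3 bags.
Subtract solutions that violate a single cap (substitute x_i' = x_i − (cap_i+1)): x_1 ≥ 6 gives C(6,2) = 15; x_2 ≥ 4 gives C(8,2) = 28; x_3 ≥ 6 gives C(6,2) = 15. Together 58.
Add back pairs where two caps are both exceeded: 1 + 0 + 1 = 2.
By inclusion–exclusion the count is 66 − 58 + 2 = 10.

10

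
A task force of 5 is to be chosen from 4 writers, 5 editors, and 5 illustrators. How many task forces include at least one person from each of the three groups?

1500

Total 5-person selections from all 14: C(14,5) = 2002.
Subtract selections that omit an entire group: no writers → C(10,5) = 252; no editors → C(9,5) = 126; no illustrators → C(9,5) = 126.
Add back selections omitting two groups (i.e. drawn from a single group): C(4,5) + C(5,5) + C(5,5) = 2.
By inclusion–exclusion: 2002 − 504 + 2 = 1500.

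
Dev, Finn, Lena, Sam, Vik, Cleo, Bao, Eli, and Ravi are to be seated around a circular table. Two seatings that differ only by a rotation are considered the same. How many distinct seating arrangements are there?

Around a circle, 9 distinct people have 9!/9 = (8)! = 40320 rotationally distinct seatings.

40320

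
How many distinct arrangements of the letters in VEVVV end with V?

Fix V in the last position and arrange the remaining 4 letters.
Those 4 letters have V appearing 3 times, giving (4)!/(3!) = 4.

4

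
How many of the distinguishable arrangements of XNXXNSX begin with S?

15

Fix S in the first position and arrange the remaining 6 letters.
Those 6 letters have N appearing twice and X appearing 4 times, giving (6)!/(4!·2!) = 15.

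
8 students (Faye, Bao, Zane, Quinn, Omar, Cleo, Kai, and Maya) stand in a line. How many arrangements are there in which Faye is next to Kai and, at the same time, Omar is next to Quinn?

Treat {Faye,Kai} as one block (2 orders) and {Omar,Quinn} as another (2 orders).
That leaves 6 units to arrange: 2 × 2 × 6! = 4 × 720 = 2880.

2880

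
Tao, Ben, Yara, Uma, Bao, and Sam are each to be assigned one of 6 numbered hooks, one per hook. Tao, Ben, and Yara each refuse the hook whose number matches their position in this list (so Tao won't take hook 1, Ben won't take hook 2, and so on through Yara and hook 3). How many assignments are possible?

426

Let Aᵢ (for i ∈ {1, 2, 3}) be the placements that put person i in their forbidden hook. Any j of these fix j positions, leaving (6−j)! ways to fill the rest, and there are C(3,j) ways to pick which j.
By inclusion–exclusion, the number of valid placements is Σ_{j=0}^{3} (−1)^j C(3,j)·(6−j)!.
Computing: 720 − 360 + 72 − 6 = 426.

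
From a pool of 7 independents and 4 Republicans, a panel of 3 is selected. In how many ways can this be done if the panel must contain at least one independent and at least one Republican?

Total 3-person selections from all 11: C(11,3) = 165.
Selections missing a whole group: no independents → C(4,3) = 4; no Republicans → C(7,3) = 35.
Both groups omitted at once is impossible, so 165 − 39 = 126.

126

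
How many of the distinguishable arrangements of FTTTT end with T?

With the last slot taken by T, it remains to arrange the other 4 letters (FTTT).
Those 4 letters have T appearing 3 times, giving (4)!/(3!) = 4.

4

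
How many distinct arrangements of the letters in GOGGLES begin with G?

With the first slot taken by G, it remains to arrange the other 6 letters (OGGLES).
Those 6 letters have G appearing twice, giving (6)!/(2!) = 360.

360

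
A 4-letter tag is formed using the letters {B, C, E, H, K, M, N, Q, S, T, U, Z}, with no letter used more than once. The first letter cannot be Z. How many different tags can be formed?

10890

The first letter has 12−1 = 11 choices (anything except Z).
The remaining 3 letters are filled from the other 11 symbols without repetition: 11 × 10 × 9 = 990.
Total: 11 × 990 = 10890.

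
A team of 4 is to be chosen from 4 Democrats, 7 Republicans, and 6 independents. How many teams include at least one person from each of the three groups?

1176

Total 4-person selections from all 17: C(17,4) = 2380.
Subtract selections that omit an entire group: no Democrats → C(13,4) = 715; no Republicans → C(10,4) = 210; no independents → C(11,4) = 330.
Add back selections omitting two groups (i.e. drawn from a single group): C(4,4) + C(7,4) + C(6,4) = 51.
By inclusion–exclusion: 2380 − 1255 + 51 = 1176.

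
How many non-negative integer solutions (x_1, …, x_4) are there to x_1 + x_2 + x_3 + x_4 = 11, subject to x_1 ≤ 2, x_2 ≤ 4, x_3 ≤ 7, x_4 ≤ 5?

By stars and bars, unrestricted non-negative solutions to x_1+…+x_4 = 11 number C(11+3,3) = 364.
Subtract solutions that violate a single cap (substitute x_i' = x_i − (cap_i+1)): x_1 ≥ 3 gives C(11,3) = 165; x_2 ≥ 5 gives C(9,3) = 84; x_3 ≥ 8 gives C(6,3) = 20; x_4 ≥ 6 gives C(8,3) = 56. Together 325.
Add back pairs where two caps are both exceeded: 20 + 1 + 10 + 0 + 1 + 0 = 32.
By inclusion–exclusion the count is 364 − 325 + 32 = 71.

71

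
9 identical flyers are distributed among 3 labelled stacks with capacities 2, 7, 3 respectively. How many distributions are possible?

9

Without the upper bounds there are C(11,2) = 55 ways to split 9 among 3 stacks.
Subtract solutions that violate a single cap (substitute x_i' = x_i − (cap_i+1)): x_1 ≥ 3 gives C(8,2) = 28; x_2 ≥ 8 gives C(3,2) = 3; x_3 ≥ 4 gives C(7,2) = 21. Together 52.
Add back pairs where two caps are both exceeded: 0 + 6 + 0 = 6.
By inclusion–exclusion the count is 55 − 52 + 6 = 9.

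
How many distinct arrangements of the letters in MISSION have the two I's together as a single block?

Treat the 2 copies of I as a single block. The multiset to arrange is then {II, M, N, O, S, S}, 6 items in all.
That gives (6)!/(2!) = 360 arrangements.

360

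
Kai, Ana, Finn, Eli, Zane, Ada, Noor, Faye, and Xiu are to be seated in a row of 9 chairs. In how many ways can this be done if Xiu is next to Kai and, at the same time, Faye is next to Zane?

20160

Treat {Xiu,Kai} as one block (2 orders) and {Faye,Zane} as another (2 orders).
That leaves 7 units to arrange: 2 × 2 × 7! = 4 × 5040 = 20160.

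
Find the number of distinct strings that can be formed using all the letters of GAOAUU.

180

The 6 letters of GAOAUU have repeats: A appearing twice and U appearing twice.
Dividing 6! = 720 by 2!·2! = 4 for the repeated letters gives 180.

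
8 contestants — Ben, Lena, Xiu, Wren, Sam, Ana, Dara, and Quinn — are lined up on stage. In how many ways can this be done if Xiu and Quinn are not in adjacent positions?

Of the 8! = 40320 arrangements, those with Xiu and Quinn adjacent number 2 × 7! = 10080 (treat the pair as a block with 2 internal orders).
So 40320 − 10080 = 30240 arrangements keep them apart.

30240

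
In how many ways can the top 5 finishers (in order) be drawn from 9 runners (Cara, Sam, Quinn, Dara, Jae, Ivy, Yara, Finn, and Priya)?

There are 9 choices for 1st place, 8 for 2nd, and so on down to 5 for position 5.
That gives 9 × 8 × 7 × 6 × 5 = 15120.

15120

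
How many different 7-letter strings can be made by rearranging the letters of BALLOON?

Letter multiplicities in BALLOON: A×1, B×1, L×2, N×1, O×2.
Dividing 7! = 5040 by 2!·2! = 4 for the repeated letters gives 1260.

1260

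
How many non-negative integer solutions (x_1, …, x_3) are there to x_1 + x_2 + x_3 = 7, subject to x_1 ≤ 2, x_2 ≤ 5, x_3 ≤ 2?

Without the upper bounds there are C(9,2) = 36 ways to split 7 among 3 variables.
Subtract solutions that violate a single cap (substitute x_i' = x_i − (cap_i+1)): x_1 ≥ 3 gives C(6,2) = 15; x_2 ≥ 6 gives C(3,2) = 3; x_3 ≥ 3 gives C(6,2) = 15. Together 33.
Add back pairs where two caps are both exceeded: 0 + 3 + 0 = 3.
By inclusion–exclusion the count is 36 − 33 + 3 = 6.

6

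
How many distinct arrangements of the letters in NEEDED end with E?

30

With the last slot taken by E, it remains to arrange the other 5 letters (NEDED).
Those 5 letters have D appearing twice and E appearing twice, giving (5)!/(2!·2!) = 30.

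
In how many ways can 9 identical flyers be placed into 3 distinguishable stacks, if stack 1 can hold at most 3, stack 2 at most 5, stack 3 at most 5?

Ignoring the caps, the number of non-negative solutions to x_1+…+x_3 = 9 is C(11,2) = 55.
Subtract solutions that violate a single cap (substitute x_i' = x_i − (cap_i+1)): x_1 ≥ 4 gives C(7,2) = 21; x_2 ≥ 6 gives C(5,2) = 10; x_3 ≥ 6 gives C(5,2) = 10. Together 41.
No two caps can be exceeded simultaneously, so the pair terms are all 0.
By inclusion–exclusion the count is 55 − 41 + 0 = 14.

14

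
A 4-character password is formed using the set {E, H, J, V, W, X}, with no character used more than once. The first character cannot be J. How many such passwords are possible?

The first character has 6−1 = 5 choices (anything except J).
The remaining 3 characters are filled from the other 5 symbols without repetition: 5 × 4 × 3 = 60.
Total: 5 × 60 = 300.

300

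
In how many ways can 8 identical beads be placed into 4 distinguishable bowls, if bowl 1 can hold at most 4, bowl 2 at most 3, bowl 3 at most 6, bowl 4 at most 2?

55

Ignoring the caps, the number of non-negative solutions to x_1+…+x_4 = 8 is C(11,3) = 165.
Subtract solutions that violate a single cap (substitute x_i' = x_i − (cap_i+1)): x_1 ≥ 5 gives C(6,3) = 20; x_2 ≥ 4 gives C(7,3) = 35; x_3 ≥ 7 gives C(4,3) = 4; x_4 ≥ 3 gives C(8,3) = 56. Together 115.
Add back pairs where two caps are both exceeded: 0 + 0 + 1 + 0 + 4 + 0 = 5.
By inclusion–exclusion the count is 165 − 115 + 5 = 55.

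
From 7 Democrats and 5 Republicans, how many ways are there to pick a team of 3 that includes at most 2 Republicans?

Split by how many Republicans are chosen (0 through 2).
Sum: C(5,0)·C(7,3) + C(5,1)·C(7,2) + C(5,2)·C(7,1) = 35 + 105 + 70 = 210.

210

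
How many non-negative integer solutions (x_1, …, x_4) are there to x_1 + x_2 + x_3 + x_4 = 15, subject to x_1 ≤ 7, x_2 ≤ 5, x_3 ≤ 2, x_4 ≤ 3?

By stars and bars, unrestricted non-negative solutions to x_1+…+x_4 = 15 number C(15+3,3) = 816.
Subtract solutions that violate a single cap (substitute x_i' = x_i − (cap_i+1)): x_1 ≥ 8 gives C(10,3) = 120; x_2 ≥ 6 gives C(12,3) = 220; x_3 ≥ 3 gives C(15,3) = 455; x_4 ≥ 4 gives C(14,3) = 364. Together 1159.
Add back pairs where two caps are both exceeded: 4 + 35 + 20 + 84 + 56 + 165 = 364.
Subtract triples: 0 + 0 + 1 + 10 = 11.
By inclusion–exclusion the count is 816 − 1159 + 364 − 11 = 10.

10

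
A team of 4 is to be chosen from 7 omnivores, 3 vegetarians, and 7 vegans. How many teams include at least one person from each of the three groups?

1029

With no constraint there are C(17,4) = 2380 possible selections.
Selections missing a whole group: no omnivores → C(10,4) = 210; no vegetarians → C(14,4) = 1001; no vegans → C(10,4) = 210.
Add back selections omitting two groups (i.e. drawn from a single group): C(7,4) + C(3,4) + C(7,4) = 70.
By inclusion–exclusion: 2380 − 1421 + 70 = 1029.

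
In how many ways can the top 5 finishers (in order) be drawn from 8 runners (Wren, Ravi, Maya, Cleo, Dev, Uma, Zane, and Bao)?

6720

This is an ordered selection of 5 from 8: P(8,5).
That gives 8 × 7 × 6 × 5 × 4 = 6720.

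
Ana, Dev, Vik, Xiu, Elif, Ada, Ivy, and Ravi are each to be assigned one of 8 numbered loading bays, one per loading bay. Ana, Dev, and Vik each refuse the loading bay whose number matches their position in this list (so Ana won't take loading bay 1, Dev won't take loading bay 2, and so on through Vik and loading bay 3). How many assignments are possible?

Let Aᵢ (for i ∈ {1, 2, 3}) be the placements that put person i in their forbidden loading bay. Any j of these fix j positions, leaving (8−j)! ways to fill the rest, and there are C(3,j) ways to pick which j.
By inclusion–exclusion, the number of valid placements is Σ_{j=0}^{3} (−1)^j C(3,j)·(8−j)!.
Computing: 40320 − 15120 + 2160 − 120 = 27240.

27240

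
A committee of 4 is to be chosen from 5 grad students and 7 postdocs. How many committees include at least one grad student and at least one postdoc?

Total 4-person selections from all 12: C(12,4) = 495.
Selections missing a whole group: no grad students → C(7,4) = 35; no postdocs → C(5,4) = 5.
Both groups omitted at once is impossible, so 495 − 40 = 455.

455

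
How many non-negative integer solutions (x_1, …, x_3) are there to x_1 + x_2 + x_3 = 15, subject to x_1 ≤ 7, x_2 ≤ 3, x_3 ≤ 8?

10

Ignoring the caps, the number of non-negative solutions to x_1+…+x_3 = 15 is C(17,2) = 136.
Subtract solutions that violate a single cap (substitute x_i' = x_i − (cap_i+1)): x_1 ≥ 8 gives C(9,2) = 36; x_2 ≥ 4 gives C(13,2) = 78; x_3 ≥ 9 gives C(8,2) = 28. Together 142.
Add back pairs where two caps are both exceeded: 10 + 0 + 6 = 16.
By inclusion–exclusion the count is 136 − 142 + 16 = 10.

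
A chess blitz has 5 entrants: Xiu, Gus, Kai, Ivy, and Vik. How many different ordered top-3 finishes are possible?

60

This is an ordered selection of 3 from 5: P(5,3).
That gives 5 × 4 × 3 = 60.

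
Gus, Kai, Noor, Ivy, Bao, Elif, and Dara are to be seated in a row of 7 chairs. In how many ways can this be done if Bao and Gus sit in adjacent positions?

Treat {Bao, Gus} as a single unit. There are 6 units to order, and the pair itself can be ordered 2 ways.
So the count is 2·(6)! = 1440.

1440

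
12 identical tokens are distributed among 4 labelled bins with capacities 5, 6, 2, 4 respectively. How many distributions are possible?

Ignoring the caps, the number of non-negative solutions to x_1+…+x_4 = 12 is C(15,3) = 455.
Subtract solutions that violate a single cap (substitute x_i' = x_i − (cap_i+1)): x_1 ≥ 6 gives C(9,3) = 84; x_2 ≥ 7 gives C(8,3) = 56; x_3 ≥ 3 gives C(12,3) = 220; x_4 ≥ 5 gives C(10,3) = 120. Together 480.
Add back pairs where two caps are both exceeded: 0 + 20 + 4 + 10 + 1 + 35 = 70.
By inclusion–exclusion the count is 455 − 480 + 70 = 45.

45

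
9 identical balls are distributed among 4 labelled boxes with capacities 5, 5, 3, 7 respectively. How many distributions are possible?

Without the upper bounds there are C(12,3) = 220 ways to split 9 among 4 boxes.
Subtract solutions that violate a single cap (substitute x_i' = x_i − (cap_i+1)): x_1 ≥ 6 gives C(6,3) = 20; x_2 ≥ 6 gives C(6,3) = 20; x_3 ≥ 4 gives C(8,3) = 56; x_4 ≥ 8 gives C(4,3) = 4. Together 100.
No two caps can be exceeded simultaneously, so the pair terms are all 0.
By inclusion–exclusion the count is 220 − 100 + 0 = 120.

120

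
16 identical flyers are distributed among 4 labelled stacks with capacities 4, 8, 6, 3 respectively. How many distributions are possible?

51

Ignoring the caps, the number of non-negative solutions to x_1+…+x_4 = 16 is C(19,3) = 969.
Subtract solutions that violate a single cap (substitute x_i' = x_i − (cap_i+1)): x_1 ≥ 5 gives C(14,3) = 364; x_2 ≥ 9 gives C(10,3) = 120; x_3 ≥ 7 gives C(12,3) = 220; x_4 ≥ 4 gives C(15,3) = 455. Together 1159.
Add back pairs where two caps are both exceeded: 10 + 35 + 120 + 1 + 20 + 56 = 242.
Subtract triples: 0 + 0 + 1 + 0 = 1.
By inclusion–exclusion the count is 969 − 1159 + 242 − 1 = 51.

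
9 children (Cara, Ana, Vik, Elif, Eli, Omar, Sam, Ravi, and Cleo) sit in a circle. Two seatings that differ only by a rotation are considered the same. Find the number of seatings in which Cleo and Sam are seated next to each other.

Treat {Cleo, Sam} as one unit (2 internal orders) and seat the resulting 8 units around the table: (7)! circular arrangements.
So 2 × (7)! = 2 × 5040 = 10080.

10080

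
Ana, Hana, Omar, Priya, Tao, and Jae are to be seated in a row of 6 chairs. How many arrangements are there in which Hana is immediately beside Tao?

Place the 4 others and the Hana-Tao pair as 5 objects in a line; the pair has 2 internal arrangements.
So the count is 2·(5)! = 240.

240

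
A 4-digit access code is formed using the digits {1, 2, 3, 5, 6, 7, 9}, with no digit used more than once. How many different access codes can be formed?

840

This is a permutation of 4 out of 7: P(7,4) = 7!/3!.
7 × 6 × 5 × 4 = 840.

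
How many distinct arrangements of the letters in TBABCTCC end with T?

With the last slot taken by T, it remains to arrange the other 7 letters (BABCTCC).
Those 7 letters have B appearing twice and C appearing 3 times, giving (7)!/(3!·2!) = 420.

420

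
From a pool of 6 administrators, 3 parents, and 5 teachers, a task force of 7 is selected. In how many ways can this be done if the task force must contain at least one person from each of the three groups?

Unrestricted: C(14,7) = 3432 ways to pick any 7 of the 14.
Subtract selections that omit an entire group: no administrators → C(8,7) = 8; no parents → C(11,7) = 330; no teachers → C(9,7) = 36.
Add back selections omitting two groups (i.e. drawn from a single group): C(6,7) + C(3,7) + C(5,7) = 0.
By inclusion–exclusion: 3432 − 374 + 0 = 3058.

3058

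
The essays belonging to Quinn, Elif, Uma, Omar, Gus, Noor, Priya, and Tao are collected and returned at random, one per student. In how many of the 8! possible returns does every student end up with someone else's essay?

14833

Let Aᵢ be the assignments in which student i gets their own essay. We want the size of the complement of A₁∪…∪A_8.
By inclusion–exclusion this is Σ_{j=0}^{8} (−1)^j C(8,j)·(8−j)!.
Computing: 40320 − 40320 + 20160 − 6720 + 1680 − 336 + 56 − 8 + 1 = 14833.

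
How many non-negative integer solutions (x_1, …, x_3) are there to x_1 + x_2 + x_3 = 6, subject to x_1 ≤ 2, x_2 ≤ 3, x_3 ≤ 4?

Ignoring the caps, the number of non-negative solutions to x_1+…+x_3 = 6 is C(8,2) = 28.
Subtract solutions that violate a single cap (substitute x_i' = x_i − (cap_i+1)): x_1 ≥ 3 gives C(5,2) = 10; x_2 ≥ 4 gives C(4,2) = 6; x_3 ≥ 5 gives C(3,2) = 3. Together 19.
No two caps can be exceeded simultaneously, so the pair terms are all 0.
By inclusion–exclusion the count is 28 − 19 + 0 = 9.

9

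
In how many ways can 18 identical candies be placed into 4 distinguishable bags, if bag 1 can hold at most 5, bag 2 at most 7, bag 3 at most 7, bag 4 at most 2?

19

By stars and bars, unrestricted non-negative solutions to x_1+…+x_4 = 18 number C(18+3,3) = 1330.
Subtract solutions that violate a single cap (substitute x_i' = x_i − (cap_i+1)): x_1 ≥ 6 gives C(15,3) = 455; x_2 ≥ 8 gives C(13,3) = 286; x_3 ≥ 8 gives C(13,3) = 286; x_4 ≥ 3 gives C(18,3) = 816. Together 1843.
Add back pairs where two caps are both exceeded: 35 + 35 + 220 + 10 + 120 + 120 = 540.
Subtract triples: 0 + 4 + 4 + 0 = 8.
By inclusion–exclusion the count is 1330 − 1843 + 540 − 8 = 19.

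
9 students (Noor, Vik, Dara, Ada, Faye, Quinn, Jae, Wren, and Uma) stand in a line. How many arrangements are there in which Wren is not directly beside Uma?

282240

There are 9! = 362880 arrangements in all. If Wren and Uma are adjacent, merging them into one block gives 2·(8)! = 80640 arrangements.
So 362880 − 80640 = 282240 arrangements keep them apart.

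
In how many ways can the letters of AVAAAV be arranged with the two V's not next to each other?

10

There are 6!/(4!·2!) = 15 arrangements of AVAAAV in total.
If the two V's are adjacent, glue them into one block, leaving 5 items to arrange: (5)!/(4!) = 5 ways.
Subtracting, 15 − 5 = 10 arrangements keep the V's apart.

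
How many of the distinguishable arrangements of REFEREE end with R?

Fix R in the last position and arrange the remaining 6 letters.
Those 6 letters have E appearing 4 times, giving (6)!/(4!) = 30.

30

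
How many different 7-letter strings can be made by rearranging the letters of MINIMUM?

420

MINIMUM has 7 letters with I appearing twice and M appearing 3 times.
So there are 7! / (3!·2!) = 420 distinguishable arrangements.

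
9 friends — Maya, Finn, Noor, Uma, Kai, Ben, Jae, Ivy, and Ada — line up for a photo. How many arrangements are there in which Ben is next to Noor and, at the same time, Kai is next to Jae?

20160

Treat {Ben,Noor} as one block (2 orders) and {Kai,Jae} as another (2 orders).
That leaves 7 units to arrange: 2 × 2 × 7! = 4 × 5040 = 20160.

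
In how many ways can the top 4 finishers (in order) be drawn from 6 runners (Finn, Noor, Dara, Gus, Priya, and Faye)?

360

This is an ordered selection of 4 from 6: P(6,4).
That gives 6 × 5 × 4 × 3 = 360.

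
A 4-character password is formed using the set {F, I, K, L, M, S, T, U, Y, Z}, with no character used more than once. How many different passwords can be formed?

This is a permutation of 4 out of 10: P(10,4) = 10!/6!.
That product is 10 × 9 × 8 × 7 = 5040.

5040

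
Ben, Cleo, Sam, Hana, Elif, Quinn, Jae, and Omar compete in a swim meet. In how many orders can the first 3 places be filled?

This is an ordered selection of 3 from 8: P(8,3).
That gives 8 × 7 × 6 = 336.

336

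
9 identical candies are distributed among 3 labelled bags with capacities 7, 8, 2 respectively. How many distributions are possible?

23

Without the upper bounds there are C(11,2) = 55 ways to split 9 among 3 bags.
Subtract solutions that violate a single cap (substitute x_i' = x_i − (cap_i+1)): x_1 ≥ 8 gives C(3,2) = 3; x_2 ≥ 9 gives C(2,2) = 1; x_3 ≥ 3 gives C(8,2) = 28. Together 32.
No two caps can be exceeded simultaneously, so the pair terms are all 0.
By inclusion–exclusion the count is 55 − 32 + 0 = 23.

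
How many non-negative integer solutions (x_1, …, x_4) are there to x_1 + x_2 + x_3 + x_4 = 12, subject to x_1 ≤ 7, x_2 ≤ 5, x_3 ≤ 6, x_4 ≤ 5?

Without the upper bounds there are C(15,3) = 455 ways to split 12 among 4 variables.
Subtract solutions that violate a single cap (substitute x_i' = x_i − (cap_i+1)): x_1 ≥ 8 gives C(7,3) = 35; x_2 ≥ 6 gives C(9,3) = 84; x_3 ≥ 7 gives C(8,3) = 56; x_4 ≥ 6 gives C(9,3) = 84. Together 259.
Add back pairs where two caps are both exceeded: 0 + 0 + 0 + 0 + 1 + 0 = 1.
By inclusion–exclusion the count is 455 − 259 + 1 = 197.

197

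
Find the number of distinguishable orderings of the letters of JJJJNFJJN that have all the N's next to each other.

Treat the 2 copies of N as a single block. The multiset to arrange is then {NN, F, J, J, J, J, J, J}, 8 items in all.
That gives (8)!/(6!) = 56 arrangements.

56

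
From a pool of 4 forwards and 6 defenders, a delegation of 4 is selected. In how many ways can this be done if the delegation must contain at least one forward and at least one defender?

Unrestricted: C(10,4) = 210 ways to pick any 4 of the 10.
Subtract selections that omit an entire group: no forwards → C(6,4) = 15; no defenders → C(4,4) = 1.
Both groups omitted at once is impossible, so 210 − 16 = 194.

194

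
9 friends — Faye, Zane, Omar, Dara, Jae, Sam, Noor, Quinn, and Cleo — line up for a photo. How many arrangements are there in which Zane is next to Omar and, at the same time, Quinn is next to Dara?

20160

Treat {Zane,Omar} as one block (2 orders) and {Quinn,Dara} as another (2 orders).
That leaves 7 units to arrange: 2 × 2 × 7! = 4 × 5040 = 20160.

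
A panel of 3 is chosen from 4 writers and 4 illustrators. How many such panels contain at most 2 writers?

52

Split by how many writers are chosen (0 through 2).
Sum: C(4,0)·C(4,3) + C(4,1)·C(4,2) + C(4,2)·C(4,1) = 4 + 24 + 24 = 52.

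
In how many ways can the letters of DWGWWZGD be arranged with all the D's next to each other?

420

Treat the 2 copies of D as a single block. The multiset to arrange is then {DD, G, G, W, W, W, Z}, 7 items in all.
That gives (7)!/(3!·2!) = 420 arrangements.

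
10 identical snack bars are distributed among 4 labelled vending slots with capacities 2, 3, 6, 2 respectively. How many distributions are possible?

Without the upper bounds there are C(13,3) = 286 ways to split 10 among 4 vending slots.
Subtract solutions that violate a single cap (substitute x_i' = x_i − (cap_i+1)): x_1 ≥ 3 gives C(10,3) = 120; x_2 ≥ 4 gives C(9,3) = 84; x_3 ≥ 7 gives C(6,3) = 20; x_4 ≥ 3 gives C(10,3) = 120. Together 344.
Add back pairs where two caps are both exceeded: 20 + 1 + 35 + 0 + 20 + 1 = 77.
Subtract triples: 0 + 1 + 0 + 0 = 1.
By inclusion–exclusion the count is 286 − 344 + 77 − 1 = 18.

18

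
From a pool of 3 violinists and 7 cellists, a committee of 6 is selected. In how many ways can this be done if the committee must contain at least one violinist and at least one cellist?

With no constraint there are C(10,6) = 210 possible selections.
Subtract selections that omit an entire group: no violinists → C(7,6) = 7; no cellists → C(3,6) = 0.
Both groups omitted at once is impossible, so 210 − 7 = 203.

203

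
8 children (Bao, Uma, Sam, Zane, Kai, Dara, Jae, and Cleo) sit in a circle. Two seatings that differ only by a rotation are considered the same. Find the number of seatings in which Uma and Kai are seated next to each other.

1440

Glue Uma and Kai into a block (2 internal orders). Seating 7 units around a circle gives (6)! arrangements.
So 2 × (6)! = 2 × 720 = 1440.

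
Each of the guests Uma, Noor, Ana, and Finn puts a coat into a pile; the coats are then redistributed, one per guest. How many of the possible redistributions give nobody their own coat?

9

This is the derangement count D_4: permutations of 4 items with no fixed point.
By inclusion–exclusion this is Σ_{j=0}^{4} (−1)^j C(4,j)·(4−j)!.
Computing: 24 − 24 + 12 − 4 + 1 = 9.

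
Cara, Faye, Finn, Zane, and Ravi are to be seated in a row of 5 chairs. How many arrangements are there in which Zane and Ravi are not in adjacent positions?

72

Of the 5! = 120 arrangements, those with Zane and Ravi adjacent number 2 × 4! = 48 (treat the pair as a block with 2 internal orders).
So 120 − 48 = 72 arrangements keep them apart.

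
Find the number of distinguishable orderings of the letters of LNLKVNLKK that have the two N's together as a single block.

Treat the 2 copies of N as a single block. The multiset to arrange is then {NN, K, K, K, L, L, L, V}, 8 items in all.
That gives (8)!/(3!·3!) = 1120 arrangements.

1120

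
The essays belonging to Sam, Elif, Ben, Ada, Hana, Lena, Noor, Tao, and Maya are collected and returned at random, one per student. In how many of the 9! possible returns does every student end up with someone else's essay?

133496

Let Aᵢ be the assignments in which student i gets their own essay. We want the size of the complement of A₁∪…∪A_9.
By inclusion–exclusion this is Σ_{j=0}^{9} (−1)^j C(9,j)·(9−j)!.
Computing: 362880 − 362880 + 181440 − 60480 + 15120 − 3024 + 504 − 72 + 9 − 1 = 133496.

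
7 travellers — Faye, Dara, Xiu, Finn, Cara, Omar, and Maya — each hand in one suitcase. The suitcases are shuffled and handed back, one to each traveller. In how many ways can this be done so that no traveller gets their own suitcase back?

Count assignments avoiding every fixed point. For any j of the 7 travellers fixed to their own suitcase, the other 7−j can be arranged in (7−j)! ways.
By inclusion–exclusion this is Σ_{j=0}^{7} (−1)^j C(7,j)·(7−j)!.
Computing: 5040 − 5040 + 2520 − 840 + 210 − 42 + 7 − 1 = 1854.

1854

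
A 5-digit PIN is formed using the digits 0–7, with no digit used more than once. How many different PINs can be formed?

6720

Choose and order 5 of the 8 symbols: the first digit has 8 options, the next 7, and so on down to 4.
That product is 8 × 7 × 6 × 5 × 4 = 6720.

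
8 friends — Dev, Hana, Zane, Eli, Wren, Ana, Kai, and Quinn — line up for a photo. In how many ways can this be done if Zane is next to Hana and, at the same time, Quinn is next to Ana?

Treat {Zane,Hana} as one block (2 orders) and {Quinn,Ana} as another (2 orders).
That leaves 6 units to arrange: 2 × 2 × 6! = 4 × 720 = 2880.

2880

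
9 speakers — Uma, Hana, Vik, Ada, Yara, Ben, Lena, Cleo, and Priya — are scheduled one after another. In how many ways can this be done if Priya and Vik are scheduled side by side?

80640

Treat {Priya, Vik} as a single unit. There are 8 units to order, and the pair itself can be ordered 2 ways.
So the count is 2·(8)! = 80640.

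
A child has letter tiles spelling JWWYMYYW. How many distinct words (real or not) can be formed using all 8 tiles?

The 8 letters of JWWYMYYW have repeats: W appearing 3 times and Y appearing 3 times.
The number of distinct arrangements is 8!/(3!·3!) = 40320/36 = 1120.

1120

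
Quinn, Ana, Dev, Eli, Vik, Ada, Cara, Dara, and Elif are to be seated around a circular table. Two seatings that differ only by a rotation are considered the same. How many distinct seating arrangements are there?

40320

Fix one person's seat to break rotational symmetry; the remaining 8 people can be arranged in (8)! = 40320 ways.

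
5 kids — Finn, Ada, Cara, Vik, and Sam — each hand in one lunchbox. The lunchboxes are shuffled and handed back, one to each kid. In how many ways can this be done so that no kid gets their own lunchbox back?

44

Let Aᵢ be the assignments in which kid i gets their own lunchbox. We want the size of the complement of A₁∪…∪A_5.
By inclusion–exclusion this is Σ_{j=0}^{5} (−1)^j C(5,j)·(5−j)!.
Computing: 120 − 120 + 60 − 20 + 5 − 1 = 44.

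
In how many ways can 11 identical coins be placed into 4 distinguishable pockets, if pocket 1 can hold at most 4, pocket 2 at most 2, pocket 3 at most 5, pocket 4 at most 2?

Ignoring the caps, the number of non-negative solutions to x_1+…+x_4 = 11 is C(14,3) = 364.
Subtract solutions that violate a single cap (substitute x_i' = x_i − (cap_i+1)): x_1 ≥ 5 gives C(9,3) = 84; x_2 ≥ 3 gives C(11,3) = 165; x_3 ≥ 6 gives C(8,3) = 56; x_4 ≥ 3 gives C(11,3) = 165. Together 470.
Add back pairs where two caps are both exceeded: 20 + 1 + 20 + 10 + 56 + 10 = 117.
Subtract triples: 0 + 1 + 0 + 0 = 1.
By inclusion–exclusion the count is 364 − 470 + 117 − 1 = 10.

10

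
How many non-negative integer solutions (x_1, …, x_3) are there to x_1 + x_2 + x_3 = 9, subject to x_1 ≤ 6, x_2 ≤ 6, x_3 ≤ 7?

40

Ignoring the caps, the number of non-negative solutions to x_1+…+x_3 = 9 is C(11,2) = 55.
Subtract solutions that violate a single cap (substitute x_i' = x_i − (cap_i+1)): x_1 ≥ 7 gives C(4,2) = 6; x_2 ≥ 7 gives C(4,2) = 6; x_3 ≥ 8 gives C(3,2) = 3. Together 15.
No two caps can be exceeded simultaneously, so the pair terms are all 0.
By inclusion–exclusion the count is 55 − 15 + 0 = 40.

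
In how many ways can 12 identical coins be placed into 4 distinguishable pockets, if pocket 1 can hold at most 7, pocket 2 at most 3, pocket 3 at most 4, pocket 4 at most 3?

47

Without the upper bounds there are C(15,3) = 455 ways to split 12 among 4 pockets.
Subtract solutions that violate a single cap (substitute x_i' = x_i − (cap_i+1)): x_1 ≥ 8 gives C(7,3) = 35; x_2 ≥ 4 gives C(11,3) = 165; x_3 ≥ 5 gives C(10,3) = 120; x_4 ≥ 4 gives C(11,3) = 165. Together 485.
Add back pairs where two caps are both exceeded: 1 + 0 + 1 + 20 + 35 + 20 = 77.
By inclusion–exclusion the count is 455 − 485 + 77 = 47.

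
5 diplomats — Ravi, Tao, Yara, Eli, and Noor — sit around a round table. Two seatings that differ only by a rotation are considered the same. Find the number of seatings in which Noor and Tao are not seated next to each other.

Without the restriction there are (4)! = 24 seatings.
Those with Noor next to Tao: fuse the pair into one unit and seat 4 units around a circle — 2·(3)! = 12.
Subtracting, 24 − 12 = 12.

12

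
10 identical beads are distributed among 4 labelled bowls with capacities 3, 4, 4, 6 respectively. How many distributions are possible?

By stars and bars, unrestricted non-negative solutions to x_1+…+x_4 = 10 number C(10+3,3) = 286.
Subtract solutions that violate a single cap (substitute x_i' = x_i − (cap_i+1)): x_1 ≥ 4 gives C(9,3) = 84; x_2 ≥ 5 gives C(8,3) = 56; x_3 ≥ 5 gives C(8,3) = 56; x_4 ≥ 7 gives C(6,3) = 20. Together 216.
Add back pairs where two caps are both exceeded: 4 + 4 + 0 + 1 + 0 + 0 = 9.
By inclusion–exclusion the count is 286 − 216 + 9 = 79.

79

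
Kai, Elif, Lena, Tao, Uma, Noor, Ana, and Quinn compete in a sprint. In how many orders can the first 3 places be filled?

This is an ordered selection of 3 from 8: P(8,3).
That gives 8 × 7 × 6 = 336.

336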